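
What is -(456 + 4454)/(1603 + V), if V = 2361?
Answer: -2455/1982 ≈ -1.2386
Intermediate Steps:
-(456 + 4454)/(1603 + V) = -(456 + 4454)/(1603 + 2361) = -4910/3964 = -1*2455/1982 = -2455/1982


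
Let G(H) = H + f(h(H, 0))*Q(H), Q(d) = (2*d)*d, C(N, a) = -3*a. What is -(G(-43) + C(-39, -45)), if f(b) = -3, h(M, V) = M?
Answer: 11002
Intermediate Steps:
Q(d) = 2*d²
G(H) = H - 6*H²
-(G(-43) + C(-39, -45)) = -(-43*(1 - 6*(-43)) - 3*(-45)) = -(-43*(1 + 258) + 135) = -(-43*259 + 135) = -(-11137 + 135) = -1*(-11002) = 11002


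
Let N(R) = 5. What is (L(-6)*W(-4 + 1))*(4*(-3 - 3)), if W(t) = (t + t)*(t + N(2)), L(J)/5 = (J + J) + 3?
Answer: -12960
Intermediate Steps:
L(J) = 15 + 10*J (L(J) = 5*((J + J) + 3) = 5*(2*J + 3) = 5*(3 + 2*J) = 15 + 10*J)
W(t) = 2*t*(5 + t) (W(t) = (t + t)*(t + 5) = (2*t)*(5 + t) = 2*t*(5 + t))
(L(-6)*W(-4 + 1))*(4*(-3 - 3)) = ((15 + 10*(-6))*(2*(-4 + 1)*(5 + (-4 + 1))))*(4*(-3 - 3)) = ((15 - 60)*(2*(-3)*(5 - 3)))*(4*(-6)) = -90*(-3)*2*(-24) = -45*(-12)*(-24) = 540*(-24) = -12960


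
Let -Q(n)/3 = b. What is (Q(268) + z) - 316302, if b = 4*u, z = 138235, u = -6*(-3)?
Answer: -178283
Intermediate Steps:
u = 18
b = 72 (b = 4*18 = 72)
Q(n) = -216 (Q(n) = -3*72 = -216)
(Q(268) + z) - 316302 = (-216 + 138235) - 316302 = 138019 - 316302 = -178283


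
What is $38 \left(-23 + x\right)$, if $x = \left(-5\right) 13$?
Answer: $-3344$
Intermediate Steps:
$x = -65$
$38 \left(-23 + x\right) = 38 \left(-23 - 65\right) = 38 \left(-88\right) = -3344$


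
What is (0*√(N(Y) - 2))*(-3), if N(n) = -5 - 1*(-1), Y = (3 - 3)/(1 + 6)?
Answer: 0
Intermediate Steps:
Y = 0 (Y = 0/7 = 0*(⅐) = 0)
N(n) = -4 (N(n) = -5 + 1 = -4)
(0*√(N(Y) - 2))*(-3) = (0*√(-4 - 2))*(-3) = (0*√(-6))*(-3) = (0*(I*√6))*(-3) = 0*(-3) = 0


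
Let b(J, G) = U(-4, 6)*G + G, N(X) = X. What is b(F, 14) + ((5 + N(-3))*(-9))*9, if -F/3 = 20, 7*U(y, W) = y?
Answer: -156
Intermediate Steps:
U(y, W) = y/7
F = -60 (F = -3*20 = -60)
b(J, G) = 3*G/7 (b(J, G) = ((⅐)*(-4))*G + G = -4*G/7 + G = 3*G/7)
b(F, 14) + ((5 + N(-3))*(-9))*9 = (3/7)*14 + ((5 - 3)*(-9))*9 = 6 + (2*(-9))*9 = 6 - 18*9 = 6 - 162 = -156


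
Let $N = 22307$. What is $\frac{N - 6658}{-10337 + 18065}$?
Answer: $\frac{15649}{7728} \approx 2.025$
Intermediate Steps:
$\frac{N - 6658}{-10337 + 18065} = \frac{22307 - 6658}{-10337 + 18065} = \frac{15649}{7728}$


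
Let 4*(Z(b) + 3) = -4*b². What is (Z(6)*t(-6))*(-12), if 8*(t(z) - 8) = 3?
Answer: 7839/2 ≈ 3919.5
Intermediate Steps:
Z(b) = -3 - b² (Z(b) = -3 + (-4*b²)/4 = -3 - b²)
t(z) = 67/8 (t(z) = 8 + (⅛)*3 = 8 + 3/8 = 67/8)
(Z(6)*t(-6))*(-12) = ((-3 - 1*6²)*(67/8))*(-12) = ((-3 - 1*36)*(67/8))*(-12) = ((-3 - 36)*(67/8))*(-12) = -39*67/8*(-12) = -2613/8*(-12) = 7839/2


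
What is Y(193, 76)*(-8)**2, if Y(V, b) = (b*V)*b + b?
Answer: 71350016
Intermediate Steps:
Y(V, b) = b + V*b**2 (Y(V, b) = (V*b)*b + b = V*b**2 + b = b + V*b**2)
Y(193, 76)*(-8)**2 = (76*(1 + 193*76))*(-8)**2 = (76*(1 + 14668))*64 = (76*14669)*64 = 1114844*64 = 71350016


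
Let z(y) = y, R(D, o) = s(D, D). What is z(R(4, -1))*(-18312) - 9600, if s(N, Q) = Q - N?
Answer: -9600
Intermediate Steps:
R(D, o) = 0 (R(D, o) = D - D = 0)
z(R(4, -1))*(-18312) - 9600 = 0*(-18312) - 9600 = 0 - 9600 = -9600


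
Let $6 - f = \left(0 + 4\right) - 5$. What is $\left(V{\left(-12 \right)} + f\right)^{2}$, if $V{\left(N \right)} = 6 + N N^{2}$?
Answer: $2941225$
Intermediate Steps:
$V{\left(N \right)} = 6 + N^{3}$
$f = 7$ ($f = 6 - \left(\left(0 + 4\right) - 5\right) = 6 - \left(4 - 5\right) = 6 - -1 = 6 + 1 = 7$)
$\left(V{\left(-12 \right)} + f\right)^{2} = \left(\left(6 + \left(-12\right)^{3}\right) + 7\right)^{2} = \left(\left(6 - 1728\right) + 7\right)^{2} = \left(-1722 + 7\right)^{2} = \left(-1715\right)^{2} = 2941225$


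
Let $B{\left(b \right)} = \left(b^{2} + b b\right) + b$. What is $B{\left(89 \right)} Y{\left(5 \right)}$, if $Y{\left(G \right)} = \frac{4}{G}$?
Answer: $\frac{63724}{5} \approx 12745.0$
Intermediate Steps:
$B{\left(b \right)} = b + 2 b^{2}$ ($B{\left(b \right)} = \left(b^{2} + b^{2}\right) + b = 2 b^{2} + b = b + 2 b^{2}$)
$B{\left(89 \right)} Y{\left(5 \right)} = 89 \left(1 + 2 \cdot 89\right) \frac{4}{5} = 89 \left(1 + 178\right) 4 \cdot \frac{1}{5} = 89 \cdot 179 \cdot \frac{4}{5} = 15931 \cdot \frac{4}{5} = \frac{63724}{5}$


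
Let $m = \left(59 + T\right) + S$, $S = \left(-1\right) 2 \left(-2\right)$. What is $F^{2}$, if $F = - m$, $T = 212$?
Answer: $75625$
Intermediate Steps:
$S = 4$ ($S = \left(-2\right) \left(-2\right) = 4$)
$m = 275$ ($m = \left(59 + 212\right) + 4 = 271 + 4 = 275$)
$F = -275$ ($F = \left(-1\right) 275 = -275$)
$F^{2} = \left(-275\right)^{2} = 75625$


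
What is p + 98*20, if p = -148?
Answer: 1812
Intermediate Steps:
p + 98*20 = -148 + 98*20 = -148 + 1960 = 1812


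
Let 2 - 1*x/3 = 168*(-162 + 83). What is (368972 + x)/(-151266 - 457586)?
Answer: -204397/304426 ≈ -0.67142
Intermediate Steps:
x = 39822 (x = 6 - 504*(-162 + 83) = 6 - 504*(-79) = 6 - 3*(-13272) = 6 + 39816 = 39822)
(368972 + x)/(-151266 - 457586) = (368972 + 39822)/(-151266 - 457586) = 408794/(-608852) = 408794*(-1/608852) = -204397/304426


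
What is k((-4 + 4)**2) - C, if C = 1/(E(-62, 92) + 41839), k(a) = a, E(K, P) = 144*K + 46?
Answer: -1/32957 ≈ -3.0343e-5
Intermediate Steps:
E(K, P) = 46 + 144*K
C = 1/32957 (C = 1/((46 + 144*(-62)) + 41839) = 1/((46 - 8928) + 41839) = 1/(-8882 + 41839) = 1/32957 ≈ 3.0343e-5)
k((-4 + 4)**2) - C = (-4 + 4)**2 - 1*1/32957 = 0**2 - 1/32957 = 0 - 1/32957 = -1/32957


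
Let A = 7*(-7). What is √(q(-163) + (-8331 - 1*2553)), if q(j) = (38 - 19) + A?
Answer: I*√10914 ≈ 104.47*I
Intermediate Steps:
A = -49
q(j) = -30 (q(j) = (38 - 19) - 49 = 19 - 49 = -30)
√(q(-163) + (-8331 - 1*2553)) = √(-30 + (-8331 - 1*2553)) = √(-30 + (-8331 - 2553)) = √(-30 - 10884) = √(-10914) = I*√10914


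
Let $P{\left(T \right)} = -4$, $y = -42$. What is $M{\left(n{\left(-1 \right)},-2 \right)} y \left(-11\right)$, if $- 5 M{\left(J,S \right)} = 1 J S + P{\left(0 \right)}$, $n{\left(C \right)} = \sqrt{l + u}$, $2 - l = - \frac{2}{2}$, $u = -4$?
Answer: $\frac{1848}{5} + \frac{924 i}{5} \approx 369.6 + 184.8 i$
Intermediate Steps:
$l = 3$ ($l = 2 - - \frac{2}{2} = 2 - \left(-2\right) \frac{1}{2} = 2 - -1 = 2 + 1 = 3$)
$n{\left(C \right)} = i$ ($n{\left(C \right)} = \sqrt{3 - 4} = \sqrt{-1} = i$)
$M{\left(J,S \right)} = \frac{4}{5} - \frac{J S}{5}$ ($M{\left(J,S \right)} = - \frac{1 J S - 4}{5} = - \frac{J S - 4}{5} = - \frac{-4 + J S}{5} = \frac{4}{5} - \frac{J S}{5}$)
$M{\left(n{\left(-1 \right)},-2 \right)} y \left(-11\right) = \left(\frac{4}{5} - \frac{1}{5} i \left(-2\right)\right) \left(-42\right) \left(-11\right) = \left(\frac{4}{5} + \frac{2 i}{5}\right) \left(-42\right) \left(-11\right) = \left(- \frac{168}{5} - \frac{84 i}{5}\right) \left(-11\right) = \frac{1848}{5} + \frac{924 i}{5}$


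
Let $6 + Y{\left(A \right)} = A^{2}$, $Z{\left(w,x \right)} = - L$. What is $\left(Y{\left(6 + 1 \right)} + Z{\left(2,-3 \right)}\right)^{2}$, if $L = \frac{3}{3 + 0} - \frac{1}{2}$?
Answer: $\frac{7225}{4} \approx 1806.3$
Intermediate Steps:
$L = \frac{1}{2}$ ($L = \frac{3}{3} - \frac{1}{2} = 3 \cdot \frac{1}{3} - \frac{1}{2} = 1 - \frac{1}{2} = \frac{1}{2} \approx 0.5$)
$Z{\left(w,x \right)} = - \frac{1}{2}$ ($Z{\left(w,x \right)} = \left(-1\right) \frac{1}{2} = - \frac{1}{2}$)
$Y{\left(A \right)} = -6 + A^{2}$
$\left(Y{\left(6 + 1 \right)} + Z{\left(2,-3 \right)}\right)^{2} = \left(\left(-6 + \left(6 + 1\right)^{2}\right) - \frac{1}{2}\right)^{2} = \left(\left(-6 + 7^{2}\right) - \frac{1}{2}\right)^{2} = \left(\left(-6 + 49\right) - \frac{1}{2}\right)^{2} = \left(43 - \frac{1}{2}\right)^{2} = \left(\frac{85}{2}\right)^{2} = \frac{7225}{4}$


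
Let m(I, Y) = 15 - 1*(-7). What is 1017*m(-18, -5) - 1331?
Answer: 21043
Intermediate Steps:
m(I, Y) = 22 (m(I, Y) = 15 + 7 = 22)
1017*m(-18, -5) - 1331 = 1017*22 - 1331 = 22374 - 1331 = 21043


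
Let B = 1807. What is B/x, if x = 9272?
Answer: 1807/9272 ≈ 0.19489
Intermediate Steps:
B/x = 1807/9272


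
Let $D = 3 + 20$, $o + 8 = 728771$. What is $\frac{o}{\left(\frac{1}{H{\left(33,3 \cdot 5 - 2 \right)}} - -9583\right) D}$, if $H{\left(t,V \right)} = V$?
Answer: $\frac{9473919}{2865340} \approx 3.3064$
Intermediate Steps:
$o = 728763$ ($o = -8 + 728771 = 728763$)
$D = 23$
$\frac{o}{\left(\frac{1}{H{\left(33,3 \cdot 5 - 2 \right)}} - -9583\right) D} = \frac{728763}{\left(\frac{1}{3 \cdot 5 - 2} - -9583\right) 23} = \frac{728763}{\left(\frac{1}{15 - 2} + 9583\right) 23} = \frac{728763}{\left(\frac{1}{13} + 9583\right) 23} = \frac{728763}{\frac{124580}{13} \cdot 23} = \frac{728763}{\frac{2865340}{13}} = 728763 \cdot \frac{13}{2865340} = \frac{9473919}{2865340}$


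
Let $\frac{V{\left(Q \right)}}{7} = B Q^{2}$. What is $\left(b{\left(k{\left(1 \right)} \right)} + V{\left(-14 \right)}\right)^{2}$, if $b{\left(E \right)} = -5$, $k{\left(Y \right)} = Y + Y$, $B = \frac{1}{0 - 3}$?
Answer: $\frac{1923769}{9} \approx 2.1375 \cdot 10^{5}$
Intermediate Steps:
$B = - \frac{1}{3}$ ($B = \frac{1}{-3} = - \frac{1}{3} \approx -0.33333$)
$k{\left(Y \right)} = 2 Y$
$V{\left(Q \right)} = - \frac{7 Q^{2}}{3}$ ($V{\left(Q \right)} = 7 \left(- \frac{Q^{2}}{3}\right) = - \frac{7 Q^{2}}{3}$)
$\left(b{\left(k{\left(1 \right)} \right)} + V{\left(-14 \right)}\right)^{2} = \left(-5 - \frac{7 \left(-14\right)^{2}}{3}\right)^{2} = \left(-5 - \frac{1372}{3}\right)^{2} = \left(- \frac{1387}{3}\right)^{2} = \frac{1923769}{9}$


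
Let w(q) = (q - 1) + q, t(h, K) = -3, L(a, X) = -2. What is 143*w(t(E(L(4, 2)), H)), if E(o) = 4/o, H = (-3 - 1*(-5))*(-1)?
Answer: -1001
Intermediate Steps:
H = -2 (H = (-3 + 5)*(-1) = 2*(-1) = -2)
w(q) = -1 + 2*q (w(q) = (-1 + q) + q = -1 + 2*q)
143*w(t(E(L(4, 2)), H)) = 143*(-1 + 2*(-3)) = 143*(-1 - 6) = 143*(-7) = -1001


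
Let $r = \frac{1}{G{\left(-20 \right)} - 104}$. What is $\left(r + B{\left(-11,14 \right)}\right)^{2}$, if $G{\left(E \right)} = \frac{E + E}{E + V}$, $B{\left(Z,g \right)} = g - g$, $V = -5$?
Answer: $\frac{25}{262144} \approx 9.5367 \cdot 10^{-5}$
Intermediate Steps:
$B{\left(Z,g \right)} = 0$
$G{\left(E \right)} = \frac{2 E}{-5 + E}$ ($G{\left(E \right)} = \frac{E + E}{E - 5} = \frac{2 E}{-5 + E}$)
$r = - \frac{5}{512}$ ($r = \frac{1}{2 \left(-20\right) \frac{1}{-5 - 20} - 104} = \frac{1}{2 \left(-20\right) \frac{1}{-25} - 104} = \frac{1}{2 \left(-20\right) \left(- \frac{1}{25}\right) - 104} = \frac{1}{\frac{8}{5} - 104} = \frac{1}{- \frac{512}{5}} = - \frac{5}{512} \approx -0.0097656$)
$\left(r + B{\left(-11,14 \right)}\right)^{2} = \left(- \frac{5}{512} + 0\right)^{2} = \left(- \frac{5}{512}\right)^{2} = \frac{25}{262144}$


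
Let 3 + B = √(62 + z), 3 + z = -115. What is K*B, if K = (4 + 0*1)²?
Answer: -48 + 32*I*√14 ≈ -48.0 + 119.73*I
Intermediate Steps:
z = -118 (z = -3 - 115 = -118)
B = -3 + 2*I*√14 (B = -3 + √(62 - 118) = -3 + √(-56) = -3 + 2*I*√14 ≈ -3.0 + 7.4833*I)
K = 16 (K = (4 + 0)² = 4² = 16)
K*B = 16*(-3 + 2*I*√14) = -48 + 32*I*√14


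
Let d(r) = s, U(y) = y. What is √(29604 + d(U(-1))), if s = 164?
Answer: 122*√2 ≈ 172.53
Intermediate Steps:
d(r) = 164
√(29604 + d(U(-1))) = √(29604 + 164) = √29768 = 122*√2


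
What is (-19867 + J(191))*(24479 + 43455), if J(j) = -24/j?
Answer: -257783783014/191 ≈ -1.3497e+9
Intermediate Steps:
(-19867 + J(191))*(24479 + 43455) = (-19867 - 24/191)*(24479 + 43455) = (-19867 - 24*1/191)*67934 = (-19867 - 24/191)*67934 = -3794621/191*67934 = -257783783014/191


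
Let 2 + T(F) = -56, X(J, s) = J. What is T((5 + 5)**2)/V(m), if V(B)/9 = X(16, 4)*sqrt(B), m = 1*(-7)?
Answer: 29*I*sqrt(7)/504 ≈ 0.15224*I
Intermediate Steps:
T(F) = -58 (T(F) = -2 - 56 = -58)
m = -7
V(B) = 144*sqrt(B) (V(B) = 9*(16*sqrt(B)) = 144*sqrt(B))
T((5 + 5)**2)/V(m) = -58*(-I*sqrt(7)/1008) = -(-29)*I*sqrt(7)/504 = 29*I*sqrt(7)/504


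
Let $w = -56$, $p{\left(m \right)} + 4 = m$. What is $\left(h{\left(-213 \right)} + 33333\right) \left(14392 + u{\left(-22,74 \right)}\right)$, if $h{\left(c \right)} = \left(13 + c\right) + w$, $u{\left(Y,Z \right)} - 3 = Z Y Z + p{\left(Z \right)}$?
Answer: $-3506393539$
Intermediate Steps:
$p{\left(m \right)} = -4 + m$
$u{\left(Y,Z \right)} = -1 + Z + Y Z^{2}$ ($u{\left(Y,Z \right)} = 3 + \left(Z Y Z + \left(-4 + Z\right)\right) = 3 + \left(Y Z Z + \left(-4 + Z\right)\right) = 3 + \left(Y Z^{2} + \left(-4 + Z\right)\right) = 3 + \left(-4 + Z + Y Z^{2}\right) = -1 + Z + Y Z^{2}$)
$h{\left(c \right)} = -43 + c$ ($h{\left(c \right)} = \left(13 + c\right) - 56 = -43 + c$)
$\left(h{\left(-213 \right)} + 33333\right) \left(14392 + u{\left(-22,74 \right)}\right) = \left(\left(-43 - 213\right) + 33333\right) \left(14392 - \left(-73 + 120472\right)\right) = \left(-256 + 33333\right) \left(14392 - 120399\right) = 33077 \left(14392 - 120399\right) = 33077 \left(-106007\right) = -3506393539$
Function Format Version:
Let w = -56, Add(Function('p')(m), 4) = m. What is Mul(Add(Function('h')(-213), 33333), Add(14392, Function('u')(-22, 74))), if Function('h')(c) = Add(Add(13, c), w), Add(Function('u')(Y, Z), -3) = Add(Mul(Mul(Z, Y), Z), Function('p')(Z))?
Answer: -3506393539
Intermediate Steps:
Function('p')(m) = Add(-4, m)
Function('u')(Y, Z) = Add(-1, Z, Mul(Y, Pow(Z, 2))) (Function('u')(Y, Z) = Add(3, Add(Mul(Mul(Z, Y), Z), Add(-4, Z))) = Add(3, Add(Mul(Mul(Y, Z), Z), Add(-4, Z))) = Add(3, Add(Mul(Y, Pow(Z, 2)), Add(-4, Z))) = Add(3, Add(-4, Z, Mul(Y, Pow(Z, 2)))) = Add(-1, Z, Mul(Y, Pow(Z, 2))))
Function('h')(c) = Add(-43, c) (Function('h')(c) = Add(Add(13, c), -56) = Add(-43, c))
Mul(Add(Function('h')(-213), 33333), Add(14392, Function('u')(-22, 74))) = Mul(Add(Add(-43, -213), 33333), Add(14392, Add(-1, 74, Mul(-22, Pow(74, 2))))) = Mul(Add(-256, 33333), Add(14392, Add(-1, 74, Mul(-22, 5476)))) = Mul(33077, Add(14392, Add(-1, 74, -120472))) = Mul(33077, Add(14392, -120399)) = Mul(33077, -106007) = -3506393539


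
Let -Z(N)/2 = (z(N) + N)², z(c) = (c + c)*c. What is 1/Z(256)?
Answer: -1/34494087168 ≈ -2.8990e-11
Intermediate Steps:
z(c) = 2*c² (z(c) = (2*c)*c = 2*c²)
Z(N) = -2*(N + 2*N²)² (Z(N) = -2*(2*N² + N)² = -2*(N + 2*N²)²)
1/Z(256) = 1/(-2*256²*(1 + 2*256)²) = 1/(-2*65536*(1 + 512)²) = 1/(-2*65536*513²) = 1/(-2*65536*263169) = 1/(-34494087168) = -1/34494087168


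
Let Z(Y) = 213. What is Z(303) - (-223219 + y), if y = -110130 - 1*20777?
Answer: 354339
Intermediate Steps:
y = -130907 (y = -110130 - 20777 = -130907)
Z(303) - (-223219 + y) = 213 - (-223219 - 130907) = 213 - 1*(-354126) = 213 + 354126 = 354339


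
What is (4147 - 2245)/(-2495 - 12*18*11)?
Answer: -1902/4871 ≈ -0.39047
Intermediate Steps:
(4147 - 2245)/(-2495 - 12*18*11) = 1902/(-2495 - 216*11) = 1902/(-2495 - 2376) = 1902/(-4871) = 1902*(-1/4871) = -1902/4871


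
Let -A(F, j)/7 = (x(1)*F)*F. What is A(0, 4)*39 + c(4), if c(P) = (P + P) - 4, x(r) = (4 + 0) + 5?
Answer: 4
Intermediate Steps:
x(r) = 9 (x(r) = 4 + 5 = 9)
A(F, j) = -63*F² (A(F, j) = -7*9*F*F = -63*F²)
c(P) = -4 + 2*P (c(P) = 2*P - 4 = -4 + 2*P)
A(0, 4)*39 + c(4) = -63*0²*39 + (-4 + 2*4) = -63*0*39 + (-4 + 8) = 0*39 + 4 = 0 + 4 = 4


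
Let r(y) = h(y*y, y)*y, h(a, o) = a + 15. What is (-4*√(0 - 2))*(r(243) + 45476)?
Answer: -57592112*I*√2 ≈ -8.1448e+7*I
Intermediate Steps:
h(a, o) = 15 + a
r(y) = y*(15 + y²) (r(y) = (15 + y*y)*y = (15 + y²)*y = y*(15 + y²))
(-4*√(0 - 2))*(r(243) + 45476) = (-4*√(0 - 2))*(243*(15 + 243²) + 45476) = (-4*I*√2)*(243*(15 + 59049) + 45476) = (-4*I*√2)*(243*59064 + 45476) = (-4*I*√2)*(14352552 + 45476) = -4*I*√2*14398028 = -57592112*I*√2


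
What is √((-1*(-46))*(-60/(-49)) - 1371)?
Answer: I*√64419/7 ≈ 36.258*I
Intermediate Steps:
√((-1*(-46))*(-60/(-49)) - 1371) = √(46*(-60*(-1/49)) - 1371) = √(46*(60/49) - 1371) = √(2760/49 - 1371) = √(-64419/49) = I*√64419/7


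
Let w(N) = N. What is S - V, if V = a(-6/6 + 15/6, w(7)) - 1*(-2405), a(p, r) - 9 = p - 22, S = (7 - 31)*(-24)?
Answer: -3635/2 ≈ -1817.5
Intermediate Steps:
S = 576 (S = -24*(-24) = 576)
a(p, r) = -13 + p (a(p, r) = 9 + (p - 22) = 9 + (-22 + p) = -13 + p)
V = 4787/2 (V = (-13 + (-6/6 + 15/6)) - 1*(-2405) = (-13 + (-6*1/6 + 15*(1/6))) + 2405 = (-13 + (-1 + 5/2)) + 2405 = (-13 + 3/2) + 2405 = -23/2 + 2405 = 4787/2 ≈ 2393.5)
S - V = 576 - 1*4787/2 = 576 - 4787/2 = -3635/2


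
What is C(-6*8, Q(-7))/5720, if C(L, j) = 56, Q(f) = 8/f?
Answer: 7/715 ≈ 0.0097902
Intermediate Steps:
C(-6*8, Q(-7))/5720 = 56/5720 = 56*(1/5720) = 7/715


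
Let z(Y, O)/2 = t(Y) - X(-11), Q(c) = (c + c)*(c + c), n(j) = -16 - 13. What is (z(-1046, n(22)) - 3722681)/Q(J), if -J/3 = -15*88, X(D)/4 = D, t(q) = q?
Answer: -744937/12545280 ≈ -0.059380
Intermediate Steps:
X(D) = 4*D
J = 3960 (J = -(-45)*88 = -3*(-1320) = 3960)
n(j) = -29
Q(c) = 4*c² (Q(c) = (2*c)*(2*c) = 4*c²)
z(Y, O) = 88 + 2*Y (z(Y, O) = 2*(Y - 4*(-11)) = 2*(Y - 1*(-44)) = 2*(Y + 44) = 2*(44 + Y) = 88 + 2*Y)
(z(-1046, n(22)) - 3722681)/Q(J) = ((88 + 2*(-1046)) - 3722681)/((4*3960²)) = ((88 - 2092) - 3722681)/((4*15681600)) = (-2004 - 3722681)/62726400 = -3724685*1/62726400 = -744937/12545280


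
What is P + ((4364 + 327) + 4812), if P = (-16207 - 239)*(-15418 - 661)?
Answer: 264444737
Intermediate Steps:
P = 264435234 (P = -16446*(-16079) = 264435234)
P + ((4364 + 327) + 4812) = 264435234 + ((4364 + 327) + 4812) = 264435234 + (4691 + 4812) = 264435234 + 9503 = 264444737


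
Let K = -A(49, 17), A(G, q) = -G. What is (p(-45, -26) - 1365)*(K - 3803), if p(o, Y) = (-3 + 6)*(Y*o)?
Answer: -8052330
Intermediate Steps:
K = 49 (K = -(-1)*49 = -1*(-49) = 49)
p(o, Y) = 3*Y*o (p(o, Y) = 3*(Y*o) = 3*Y*o)
(p(-45, -26) - 1365)*(K - 3803) = (3*(-26)*(-45) - 1365)*(49 - 3803) = (3510 - 1365)*(-3754) = 2145*(-3754) = -8052330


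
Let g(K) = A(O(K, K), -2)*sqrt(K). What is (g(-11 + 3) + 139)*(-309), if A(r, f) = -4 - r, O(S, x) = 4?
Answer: -42951 + 4944*I*sqrt(2) ≈ -42951.0 + 6991.9*I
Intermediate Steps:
g(K) = -8*sqrt(K) (g(K) = (-4 - 1*4)*sqrt(K) = (-4 - 4)*sqrt(K) = -8*sqrt(K))
(g(-11 + 3) + 139)*(-309) = (-8*sqrt(-11 + 3) + 139)*(-309) = (-16*I*sqrt(2) + 139)*(-309) = (139 - 16*I*sqrt(2))*(-309) = -42951 + 4944*I*sqrt(2)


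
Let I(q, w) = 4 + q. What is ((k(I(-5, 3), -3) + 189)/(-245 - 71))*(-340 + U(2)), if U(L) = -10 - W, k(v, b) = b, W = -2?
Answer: 16182/79 ≈ 204.84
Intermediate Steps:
U(L) = -8 (U(L) = -10 - 1*(-2) = -10 + 2 = -8)
((k(I(-5, 3), -3) + 189)/(-245 - 71))*(-340 + U(2)) = ((-3 + 189)/(-245 - 71))*(-340 - 8) = (186/(-316))*(-348) = (186*(-1/316))*(-348) = -93/158*(-348) = 16182/79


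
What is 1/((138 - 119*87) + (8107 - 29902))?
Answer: -1/32010 ≈ -3.1240e-5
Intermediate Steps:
1/((138 - 119*87) + (8107 - 29902)) = 1/((138 - 10353) - 21795) = 1/(-10215 - 21795) = 1/(-32010) = -1/32010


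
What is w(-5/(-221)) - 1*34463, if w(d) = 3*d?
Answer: -7616308/221 ≈ -34463.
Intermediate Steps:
w(-5/(-221)) - 1*34463 = 3*(-5/(-221)) - 1*34463 = 3*(-5*(-1/221)) - 34463 = 3*(5/221) - 34463 = 15/221 - 34463 = -7616308/221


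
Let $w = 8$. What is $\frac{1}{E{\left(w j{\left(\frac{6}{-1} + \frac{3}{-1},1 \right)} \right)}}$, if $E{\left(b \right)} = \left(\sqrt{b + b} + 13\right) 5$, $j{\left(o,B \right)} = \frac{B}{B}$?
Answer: $\frac{1}{85} \approx 0.011765$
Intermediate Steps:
$j{\left(o,B \right)} = 1$
$E{\left(b \right)} = 65 + 5 \sqrt{2} \sqrt{b}$ ($E{\left(b \right)} = \left(\sqrt{2 b} + 13\right) 5 = \left(\sqrt{2} \sqrt{b} + 13\right) 5 = \left(13 + \sqrt{2} \sqrt{b}\right) 5 = 65 + 5 \sqrt{2} \sqrt{b}$)
$\frac{1}{E{\left(w j{\left(\frac{6}{-1} + \frac{3}{-1},1 \right)} \right)}} = \frac{1}{65 + 5 \sqrt{2} \sqrt{8 \cdot 1}} = \frac{1}{65 + 5 \sqrt{2} \sqrt{8}} = \frac{1}{65 + 5 \sqrt{2} \cdot 2 \sqrt{2}} = \frac{1}{65 + 20} = \frac{1}{85}$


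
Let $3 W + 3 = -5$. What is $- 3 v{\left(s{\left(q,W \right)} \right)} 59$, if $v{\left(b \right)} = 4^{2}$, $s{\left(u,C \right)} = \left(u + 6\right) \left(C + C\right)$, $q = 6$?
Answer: $-2832$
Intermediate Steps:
$W = - \frac{8}{3}$ ($W = -1 + \frac{1}{3} \left(-5\right) = -1 - \frac{5}{3} = - \frac{8}{3} \approx -2.6667$)
$s{\left(u,C \right)} = 2 C \left(6 + u\right)$ ($s{\left(u,C \right)} = \left(6 + u\right) 2 C = 2 C \left(6 + u\right)$)
$v{\left(b \right)} = 16$
$- 3 v{\left(s{\left(q,W \right)} \right)} 59 = \left(-3\right) 16 \cdot 59 = \left(-48\right) 59 = -2832$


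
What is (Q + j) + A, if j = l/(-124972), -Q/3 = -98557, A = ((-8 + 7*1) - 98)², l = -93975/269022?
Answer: 3423345014939741/11206739128 ≈ 3.0547e+5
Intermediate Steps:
l = -31325/89674 (l = -93975*1/269022 = -31325/89674 ≈ -0.34932)
A = 9801 (A = ((-8 + 7) - 98)² = (-1 - 98)² = (-99)² = 9801)
Q = 295671 (Q = -3*(-98557) = 295671)
j = 31325/11206739128 (j = -31325/89674/(-124972) = -31325/89674*(-1/124972) = 31325/11206739128 ≈ 2.7952e-6)
(Q + j) + A = (295671 + 31325/11206739128) + 9801 = 3313507764746213/11206739128 + 9801 = 3423345014939741/11206739128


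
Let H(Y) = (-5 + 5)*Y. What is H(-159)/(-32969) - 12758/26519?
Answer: -12758/26519 ≈ -0.48109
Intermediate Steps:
H(Y) = 0 (H(Y) = 0*Y = 0)
H(-159)/(-32969) - 12758/26519 = 0/(-32969) - 12758/26519 = 0*(-1/32969) - 12758*1/26519 = 0 - 12758/26519 = -12758/26519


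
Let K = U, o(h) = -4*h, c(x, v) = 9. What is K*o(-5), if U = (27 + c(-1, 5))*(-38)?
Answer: -27360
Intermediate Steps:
U = -1368 (U = (27 + 9)*(-38) = 36*(-38) = -1368)
K = -1368
K*o(-5) = -(-5472)*(-5) = -1368*20 = -27360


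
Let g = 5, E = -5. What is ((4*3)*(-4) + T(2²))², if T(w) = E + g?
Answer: 2304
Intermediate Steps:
T(w) = 0 (T(w) = -5 + 5 = 0)
((4*3)*(-4) + T(2²))² = ((4*3)*(-4) + 0)² = (12*(-4) + 0)² = (-48 + 0)² = (-48)² = 2304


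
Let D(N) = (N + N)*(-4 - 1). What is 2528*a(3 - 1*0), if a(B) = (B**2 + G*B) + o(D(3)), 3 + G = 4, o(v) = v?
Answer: -45504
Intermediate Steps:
D(N) = -10*N (D(N) = (2*N)*(-5) = -10*N)
G = 1 (G = -3 + 4 = 1)
a(B) = -30 + B + B**2 (a(B) = (B**2 + 1*B) - 10*3 = (B**2 + B) - 30 = (B + B**2) - 30 = -30 + B + B**2)
2528*a(3 - 1*0) = 2528*(-30 + (3 - 1*0) + (3 - 1*0)**2) = 2528*(-30 + (3 + 0) + (3 + 0)**2) = 2528*(-30 + 3 + 3**2) = 2528*(-30 + 3 + 9) = 2528*(-18) = -45504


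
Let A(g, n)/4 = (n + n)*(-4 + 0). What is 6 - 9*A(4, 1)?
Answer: 294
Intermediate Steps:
A(g, n) = -32*n (A(g, n) = 4*((n + n)*(-4 + 0)) = 4*((2*n)*(-4)) = 4*(-8*n) = -32*n)
6 - 9*A(4, 1) = 6 - (-288) = 6 - 9*(-32) = 6 + 288 = 294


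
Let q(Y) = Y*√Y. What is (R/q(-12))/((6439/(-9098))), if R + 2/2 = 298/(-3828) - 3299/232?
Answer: 532774331*I*√3/1774691424 ≈ 0.51997*I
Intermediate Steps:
q(Y) = Y^(3/2)
R = -117119/7656 (R = -1 + (298/(-3828) - 3299/232) = -1 + (298*(-1/3828) - 3299*1/232) = -1 + (-149/1914 - 3299/232) = -1 - 109463/7656 = -117119/7656 ≈ -15.298)
(R/q(-12))/((6439/(-9098))) = (-117119*I*√3/72/7656)/((6439/(-9098))) = (-117119*I*√3/72/7656)/((6439*(-1/9098))) = (-117119*I*√3/551232)/(-6439/9098) = -117119*I*√3/551232*(-9098/6439) = 532774331*I*√3/1774691424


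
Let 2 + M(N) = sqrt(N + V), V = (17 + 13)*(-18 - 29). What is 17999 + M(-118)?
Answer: 17997 + 2*I*sqrt(382) ≈ 17997.0 + 39.09*I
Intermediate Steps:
V = -1410 (V = 30*(-47) = -1410)
M(N) = -2 + sqrt(-1410 + N) (M(N) = -2 + sqrt(N - 1410) = -2 + sqrt(-1410 + N))
17999 + M(-118) = 17999 + (-2 + sqrt(-1410 - 118)) = 17999 + (-2 + sqrt(-1528)) = 17999 + (-2 + 2*I*sqrt(382)) = 17997 + 2*I*sqrt(382)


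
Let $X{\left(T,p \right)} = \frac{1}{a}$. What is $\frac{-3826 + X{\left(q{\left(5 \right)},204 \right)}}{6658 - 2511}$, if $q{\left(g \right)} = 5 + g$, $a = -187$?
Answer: $- \frac{715463}{775489} \approx -0.9226$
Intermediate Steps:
$X{\left(T,p \right)} = - \frac{1}{187}$ ($X{\left(T,p \right)} = \frac{1}{-187} = - \frac{1}{187}$)
$\frac{-3826 + X{\left(q{\left(5 \right)},204 \right)}}{6658 - 2511} = \frac{-3826 - \frac{1}{187}}{6658 - 2511} = - \frac{715463}{187 \cdot 4147} = \left(- \frac{715463}{187}\right) \frac{1}{4147} = - \frac{715463}{775489}$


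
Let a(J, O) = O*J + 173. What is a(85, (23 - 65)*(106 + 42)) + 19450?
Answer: -508737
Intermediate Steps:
a(J, O) = 173 + J*O (a(J, O) = J*O + 173 = 173 + J*O)
a(85, (23 - 65)*(106 + 42)) + 19450 = (173 + 85*((23 - 65)*(106 + 42))) + 19450 = (173 + 85*(-42*148)) + 19450 = (173 + 85*(-6216)) + 19450 = (173 - 528360) + 19450 = -528187 + 19450 = -508737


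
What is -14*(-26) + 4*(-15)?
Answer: 304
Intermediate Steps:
-14*(-26) + 4*(-15) = 364 - 60 = 304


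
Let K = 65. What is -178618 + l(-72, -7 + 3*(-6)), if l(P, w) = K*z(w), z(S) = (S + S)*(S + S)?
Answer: -16118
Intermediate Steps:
z(S) = 4*S**2 (z(S) = (2*S)*(2*S) = 4*S**2)
l(P, w) = 260*w**2 (l(P, w) = 65*(4*w**2) = 260*w**2)
-178618 + l(-72, -7 + 3*(-6)) = -178618 + 260*(-7 + 3*(-6))**2 = -178618 + 260*(-7 - 18)**2 = -178618 + 260*(-25)**2 = -178618 + 260*625 = -178618 + 162500 = -16118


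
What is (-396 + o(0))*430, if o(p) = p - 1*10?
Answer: -174580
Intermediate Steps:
o(p) = -10 + p (o(p) = p - 10 = -10 + p)
(-396 + o(0))*430 = (-396 + (-10 + 0))*430 = (-396 - 10)*430 = -406*430 = -174580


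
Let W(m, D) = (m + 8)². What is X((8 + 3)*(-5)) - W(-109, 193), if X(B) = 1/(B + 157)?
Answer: -1040501/102 ≈ -10201.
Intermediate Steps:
W(m, D) = (8 + m)²
X(B) = 1/(157 + B)
X((8 + 3)*(-5)) - W(-109, 193) = 1/(157 + (8 + 3)*(-5)) - (8 - 109)² = 1/(157 + 11*(-5)) - 1*(-101)² = 1/(157 - 55) - 1*10201 = 1/102 - 10201 = -1040501/102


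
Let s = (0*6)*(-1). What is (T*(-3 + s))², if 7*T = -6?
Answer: 324/49 ≈ 6.6122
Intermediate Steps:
T = -6/7 (T = (⅐)*(-6) = -6/7 ≈ -0.85714)
s = 0 (s = 0*(-1) = 0)
(T*(-3 + s))² = (-6*(-3 + 0)/7)² = (-6/7*(-3))² = (18/7)² = 324/49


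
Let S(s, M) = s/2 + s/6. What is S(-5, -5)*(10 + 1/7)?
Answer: -710/21 ≈ -33.810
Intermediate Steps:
S(s, M) = 2*s/3 (S(s, M) = s*(1/2) + s*(1/6) = s/2 + s/6 = 2*s/3)
S(-5, -5)*(10 + 1/7) = ((2/3)*(-5))*(10 + 1/7) = -10*(10 + 1/7)/3 = -10/3*71/7 = -710/21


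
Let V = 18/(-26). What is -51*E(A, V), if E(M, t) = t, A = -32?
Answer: 459/13 ≈ 35.308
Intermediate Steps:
V = -9/13 (V = 18*(-1/26) = -9/13 ≈ -0.69231)
-51*E(A, V) = -51*(-9/13) = 459/13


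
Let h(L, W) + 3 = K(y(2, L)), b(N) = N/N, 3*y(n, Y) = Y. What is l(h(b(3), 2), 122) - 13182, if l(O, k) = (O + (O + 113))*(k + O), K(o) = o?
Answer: -3004/9 ≈ -333.78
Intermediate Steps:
y(n, Y) = Y/3
b(N) = 1
h(L, W) = -3 + L/3
l(O, k) = (113 + 2*O)*(O + k) (l(O, k) = (O + (113 + O))*(O + k) = (113 + 2*O)*(O + k))
l(h(b(3), 2), 122) - 13182 = (2*(-3 + (1/3)*1)**2 + 113*(-3 + (1/3)*1) + 113*122 + 2*(-3 + (1/3)*1)*122) - 13182 = (2*(-3 + 1/3)**2 + 113*(-3 + 1/3) + 13786 + 2*(-3 + 1/3)*122) - 13182 = (2*(-8/3)**2 + 113*(-8/3) + 13786 + 2*(-8/3)*122) - 13182 = (2*(64/9) - 904/3 + 13786 - 1952/3) - 13182 = (128/9 - 904/3 + 13786 - 1952/3) - 13182 = 115634/9 - 13182 = -3004/9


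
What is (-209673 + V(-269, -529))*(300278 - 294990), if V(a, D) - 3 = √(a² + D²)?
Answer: -1108734960 + 5288*√352202 ≈ -1.1056e+9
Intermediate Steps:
V(a, D) = 3 + √(D² + a²) (V(a, D) = 3 + √(a² + D²) = 3 + √(D² + a²))
(-209673 + V(-269, -529))*(300278 - 294990) = (-209673 + (3 + √((-529)² + (-269)²)))*(300278 - 294990) = (-209673 + (3 + √(279841 + 72361)))*5288 = (-209673 + (3 + √352202))*5288 = (-209670 + √352202)*5288 = -1108734960 + 5288*√352202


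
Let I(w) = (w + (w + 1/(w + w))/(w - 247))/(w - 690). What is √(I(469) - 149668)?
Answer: I*√8804988907144021865/7670026 ≈ 386.87*I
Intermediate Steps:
I(w) = (w + (w + 1/(2*w))/(-247 + w))/(-690 + w)
√(I(469) - 149668) = √((½ + 469³ - 246*469²)/(469*(170430 + 469² - 937*469)) - 149668) = √((½ + 103161709 - 246*219961)/(469*(170430 + 219961 - 439453)) - 149668) = √((1/469)*(½ + 103161709 - 54110406)/(-49062) - 149668) = √((1/469)*(-1/49062)*(98102607/2) - 149668) = √(-32700869/15340052 - 149668) = √(-2295947603605/15340052) = I*√8804988907144021865/7670026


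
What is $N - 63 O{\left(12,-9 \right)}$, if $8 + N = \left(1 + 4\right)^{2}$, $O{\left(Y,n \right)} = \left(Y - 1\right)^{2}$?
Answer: $-7606$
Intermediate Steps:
$O{\left(Y,n \right)} = \left(-1 + Y\right)^{2}$
$N = 17$ ($N = -8 + \left(1 + 4\right)^{2} = -8 + 5^{2} = -8 + 25 = 17$)
$N - 63 O{\left(12,-9 \right)} = 17 - 63 \left(-1 + 12\right)^{2} = 17 - 63 \cdot 11^{2} = 17 - 7623 = -7606$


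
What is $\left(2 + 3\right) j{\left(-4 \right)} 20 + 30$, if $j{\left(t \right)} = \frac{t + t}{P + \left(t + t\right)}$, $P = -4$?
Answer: $\frac{290}{3} \approx 96.667$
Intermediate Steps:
$j{\left(t \right)} = \frac{2 t}{-4 + 2 t}$ ($j{\left(t \right)} = \frac{t + t}{-4 + \left(t + t\right)} = \frac{2 t}{-4 + 2 t}$)
$\left(2 + 3\right) j{\left(-4 \right)} 20 + 30 = \left(2 + 3\right) \left(- \frac{4}{-2 - 4}\right) 20 + 30 = 5 \left(- \frac{4}{-6}\right) 20 + 30 = 5 \left(\left(-4\right) \left(- \frac{1}{6}\right)\right) 20 + 30 = 5 \cdot \frac{2}{3} \cdot 20 + 30 = \frac{10}{3} \cdot 20 + 30 = \frac{200}{3} + 30 = \frac{290}{3}$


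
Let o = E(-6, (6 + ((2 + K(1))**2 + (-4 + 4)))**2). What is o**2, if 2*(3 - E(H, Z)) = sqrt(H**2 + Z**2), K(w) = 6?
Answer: (3 - sqrt(6002509))**2 ≈ 5.9878e+6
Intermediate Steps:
E(H, Z) = 3 - sqrt(H**2 + Z**2)/2
o = 3 - sqrt(6002509) (o = 3 - sqrt((-6)**2 + ((6 + ((2 + 6)**2 + (-4 + 4)))**2)**2)/2 = 3 - sqrt(36 + ((6 + (8**2 + 0))**2)**2)/2 = 3 - sqrt(36 + ((6 + (64 + 0))**2)**2)/2 = 3 - sqrt(36 + ((6 + 64)**2)**2)/2 = 3 - sqrt(36 + (70**2)**2)/2 = 3 - sqrt(36 + 4900**2)/2 = 3 - sqrt(36 + 24010000)/2 = 3 - sqrt(6002509) ≈ -2447.0)
o**2 = (3 - sqrt(6002509))**2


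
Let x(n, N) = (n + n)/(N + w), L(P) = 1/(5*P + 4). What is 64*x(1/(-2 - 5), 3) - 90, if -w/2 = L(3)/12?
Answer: -229422/2387 ≈ -96.113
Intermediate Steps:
L(P) = 1/(4 + 5*P)
w = -1/114 (w = -2/((4 + 5*3)*12) = -2/((4 + 15)*12) = -2/(19*12) = -2*1/228 = -1/114 ≈ -0.0087719)
x(n, N) = 2*n/(-1/114 + N) (x(n, N) = (n + n)/(N - 1/114) = (2*n)/(-1/114 + N) = 2*n/(-1/114 + N))
64*x(1/(-2 - 5), 3) - 90 = 64*(228/((-2 - 5)*(-1 + 114*3))) - 90 = 64*(228/(-7*(-1 + 342))) - 90 = 64*(228*(-1/7)/341) - 90 = 64*(228*(-1/7)*(1/341)) - 90 = 64*(-228/2387) - 90 = -14592/2387 - 90 = -229422/2387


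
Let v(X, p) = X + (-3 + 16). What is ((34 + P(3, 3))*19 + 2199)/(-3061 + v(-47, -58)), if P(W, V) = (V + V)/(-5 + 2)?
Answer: -2807/3095 ≈ -0.90695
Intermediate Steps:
P(W, V) = -2*V/3 (P(W, V) = (2*V)/(-3) = (2*V)*(-⅓) = -2*V/3)
v(X, p) = 13 + X (v(X, p) = X + 13 = 13 + X)
((34 + P(3, 3))*19 + 2199)/(-3061 + v(-47, -58)) = ((34 - ⅔*3)*19 + 2199)/(-3061 + (13 - 47)) = ((34 - 2)*19 + 2199)/(-3061 - 34) = (32*19 + 2199)/(-3095) = (608 + 2199)*(-1/3095) = 2807*(-1/3095) = -2807/3095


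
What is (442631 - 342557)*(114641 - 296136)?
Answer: -18162930630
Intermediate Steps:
(442631 - 342557)*(114641 - 296136) = 100074*(-181495) = -18162930630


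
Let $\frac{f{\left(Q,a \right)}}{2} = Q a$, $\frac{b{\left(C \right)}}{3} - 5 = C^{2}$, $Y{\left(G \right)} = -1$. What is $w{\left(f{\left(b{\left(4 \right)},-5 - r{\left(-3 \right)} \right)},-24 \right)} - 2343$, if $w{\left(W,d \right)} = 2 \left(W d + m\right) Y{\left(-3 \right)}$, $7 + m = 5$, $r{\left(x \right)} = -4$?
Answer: $-8387$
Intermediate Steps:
$m = -2$ ($m = -7 + 5 = -2$)
$b{\left(C \right)} = 15 + 3 C^{2}$
$f{\left(Q,a \right)} = 2 Q a$
$w{\left(W,d \right)} = 4 - 2 W d$ ($w{\left(W,d \right)} = 2 \left(W d - 2\right) \left(-1\right) = 2 \left(-2 + W d\right) \left(-1\right) = \left(-4 + 2 W d\right) \left(-1\right) = 4 - 2 W d$)
$w{\left(f{\left(b{\left(4 \right)},-5 - r{\left(-3 \right)} \right)},-24 \right)} - 2343 = \left(4 - 2 \cdot 2 \left(15 + 3 \cdot 4^{2}\right) \left(-5 - -4\right) \left(-24\right)\right) - 2343 = \left(4 - 2 \cdot 2 \left(15 + 3 \cdot 16\right) \left(-5 + 4\right) \left(-24\right)\right) - 2343 = \left(4 - 2 \cdot 2 \left(15 + 48\right) \left(-1\right) \left(-24\right)\right) - 2343 = \left(4 - 2 \cdot 2 \cdot 63 \left(-1\right) \left(-24\right)\right) - 2343 = \left(4 - \left(-252\right) \left(-24\right)\right) - 2343 = \left(4 - 6048\right) - 2343 = -6044 - 2343 = -8387$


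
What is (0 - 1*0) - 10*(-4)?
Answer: 40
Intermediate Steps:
(0 - 1*0) - 10*(-4) = (0 + 0) + 40 = 0 + 40 = 40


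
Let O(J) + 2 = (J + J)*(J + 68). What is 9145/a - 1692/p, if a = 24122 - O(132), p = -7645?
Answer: -21393733/219228020 ≈ -0.097587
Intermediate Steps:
O(J) = -2 + 2*J*(68 + J) (O(J) = -2 + (J + J)*(J + 68) = -2 + (2*J)*(68 + J) = -2 + 2*J*(68 + J))
a = -28676 (a = 24122 - (-2 + 2*132² + 136*132) = 24122 - (-2 + 2*17424 + 17952) = 24122 - (-2 + 34848 + 17952) = 24122 - 1*52798 = 24122 - 52798 = -28676)
9145/a - 1692/p = 9145/(-28676) - 1692/(-7645) = 9145*(-1/28676) - 1692*(-1/7645) = -9145/28676 + 1692/7645 = -21393733/219228020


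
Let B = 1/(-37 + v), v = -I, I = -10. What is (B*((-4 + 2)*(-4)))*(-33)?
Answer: 88/9 ≈ 9.7778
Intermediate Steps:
v = 10 (v = -1*(-10) = 10)
B = -1/27 (B = 1/(-37 + 10) = 1/(-27) = -1/27 ≈ -0.037037)
(B*((-4 + 2)*(-4)))*(-33) = -(-4 + 2)*(-4)/27*(-33) = -(-2)*(-4)/27*(-33) = -1/27*8*(-33) = -8/27*(-33) = 88/9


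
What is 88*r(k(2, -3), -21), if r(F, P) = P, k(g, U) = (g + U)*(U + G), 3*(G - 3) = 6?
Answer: -1848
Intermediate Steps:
G = 5 (G = 3 + (1/3)*6 = 3 + 2 = 5)
k(g, U) = (5 + U)*(U + g) (k(g, U) = (g + U)*(U + 5) = (U + g)*(5 + U) = (5 + U)*(U + g))
88*r(k(2, -3), -21) = 88*(-21) = -1848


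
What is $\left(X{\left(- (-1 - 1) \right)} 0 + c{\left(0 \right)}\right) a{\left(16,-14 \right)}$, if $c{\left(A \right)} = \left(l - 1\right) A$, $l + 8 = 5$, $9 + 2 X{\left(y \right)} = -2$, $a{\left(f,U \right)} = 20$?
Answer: $0$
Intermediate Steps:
$X{\left(y \right)} = - \frac{11}{2}$ ($X{\left(y \right)} = - \frac{9}{2} + \frac{1}{2} \left(-2\right) = - \frac{9}{2} - 1 = - \frac{11}{2}$)
$l = -3$ ($l = -8 + 5 = -3$)
$c{\left(A \right)} = - 4 A$ ($c{\left(A \right)} = \left(-3 - 1\right) A = - 4 A$)
$\left(X{\left(- (-1 - 1) \right)} 0 + c{\left(0 \right)}\right) a{\left(16,-14 \right)} = \left(\left(- \frac{11}{2}\right) 0 - 0\right) 20 = \left(0 + 0\right) 20 = 0 \cdot 20 = 0$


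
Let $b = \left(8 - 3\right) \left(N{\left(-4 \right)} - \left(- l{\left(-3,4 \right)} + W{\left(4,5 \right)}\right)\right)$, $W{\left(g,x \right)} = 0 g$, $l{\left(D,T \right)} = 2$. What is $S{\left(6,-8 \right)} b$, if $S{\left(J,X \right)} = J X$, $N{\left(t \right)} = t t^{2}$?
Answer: $14880$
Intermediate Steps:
$N{\left(t \right)} = t^{3}$
$W{\left(g,x \right)} = 0$
$b = -310$ ($b = \left(8 - 3\right) \left(\left(-4\right)^{3} + \left(2 - 0\right)\right) = 5 \left(-64 + \left(2 + 0\right)\right) = 5 \left(-64 + 2\right) = 5 \left(-62\right) = -310$)
$S{\left(6,-8 \right)} b = 6 \left(-8\right) \left(-310\right) = \left(-48\right) \left(-310\right) = 14880$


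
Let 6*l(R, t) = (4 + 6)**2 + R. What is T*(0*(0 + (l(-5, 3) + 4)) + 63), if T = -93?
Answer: -5859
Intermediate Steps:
l(R, t) = 50/3 + R/6 (l(R, t) = ((4 + 6)**2 + R)/6 = (10**2 + R)/6 = (100 + R)/6 = 50/3 + R/6)
T*(0*(0 + (l(-5, 3) + 4)) + 63) = -93*(0*(0 + ((50/3 + (1/6)*(-5)) + 4)) + 63) = -93*(0*(0 + ((50/3 - 5/6) + 4)) + 63) = -93*(0*(0 + (95/6 + 4)) + 63) = -93*(0*(0 + 119/6) + 63) = -93*(0*(119/6) + 63) = -93*(0 + 63) = -93*63 = -5859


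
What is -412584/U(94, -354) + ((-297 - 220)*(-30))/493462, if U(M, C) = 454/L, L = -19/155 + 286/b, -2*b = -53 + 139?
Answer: 2297932247129469/373292900105 ≈ 6155.8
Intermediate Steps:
b = -43 (b = -(-53 + 139)/2 = -½*86 = -43)
L = -45147/6665 (L = -19/155 + 286/(-43) = -19*1/155 + 286*(-1/43) = -19/155 - 286/43 = -45147/6665 ≈ -6.7737)
U(M, C) = -3025910/45147 (U(M, C) = 454/(-45147/6665) = 454*(-6665/45147) = -3025910/45147)
-412584/U(94, -354) + ((-297 - 220)*(-30))/493462 = -412584/(-3025910/45147) + ((-297 - 220)*(-30))/493462 = -412584*(-45147/3025910) - 517*(-30)*(1/493462) = 9313464924/1512955 + 15510*(1/493462) = 9313464924/1512955 + 7755/246731 = 2297932247129469/373292900105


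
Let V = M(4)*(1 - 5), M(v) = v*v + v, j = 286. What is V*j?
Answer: -22880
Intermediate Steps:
M(v) = v + v**2 (M(v) = v**2 + v = v + v**2)
V = -80 (V = (4*(1 + 4))*(1 - 5) = (4*5)*(-4) = 20*(-4) = -80)
V*j = -80*286 = -22880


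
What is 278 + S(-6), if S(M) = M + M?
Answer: 266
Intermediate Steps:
S(M) = 2*M
278 + S(-6) = 278 + 2*(-6) = 278 - 12 = 266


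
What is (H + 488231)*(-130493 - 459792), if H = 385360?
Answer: -515667663435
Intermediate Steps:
(H + 488231)*(-130493 - 459792) = (385360 + 488231)*(-130493 - 459792) = 873591*(-590285) = -515667663435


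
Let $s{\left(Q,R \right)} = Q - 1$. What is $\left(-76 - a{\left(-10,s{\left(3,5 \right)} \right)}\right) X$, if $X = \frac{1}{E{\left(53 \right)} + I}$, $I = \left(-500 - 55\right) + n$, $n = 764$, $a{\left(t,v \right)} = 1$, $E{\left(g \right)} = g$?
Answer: $- \frac{77}{262} \approx -0.29389$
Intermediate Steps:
$s{\left(Q,R \right)} = -1 + Q$
$I = 209$ ($I = \left(-500 - 55\right) + 764 = -555 + 764 = 209$)
$X = \frac{1}{262}$ ($X = \frac{1}{53 + 209} = \frac{1}{262} \approx 0.0038168$)
$\left(-76 - a{\left(-10,s{\left(3,5 \right)} \right)}\right) X = \left(-76 - 1\right) \frac{1}{262} = \left(-77\right) \frac{1}{262} = - \frac{77}{262}$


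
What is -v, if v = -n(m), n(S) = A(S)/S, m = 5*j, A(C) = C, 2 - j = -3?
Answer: 1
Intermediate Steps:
j = 5 (j = 2 - 1*(-3) = 2 + 3 = 5)
m = 25 (m = 5*5 = 25)
n(S) = 1 (n(S) = S/S = 1)
v = -1 (v = -1*1 = -1)
-v = -1*(-1) = 1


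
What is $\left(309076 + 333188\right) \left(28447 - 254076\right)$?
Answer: $-144913384056$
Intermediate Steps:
$\left(309076 + 333188\right) \left(28447 - 254076\right) = 642264 \left(-225629\right) = -144913384056$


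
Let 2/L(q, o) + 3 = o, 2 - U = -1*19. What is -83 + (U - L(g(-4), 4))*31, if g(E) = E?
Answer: 506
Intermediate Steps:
U = 21 (U = 2 - (-1)*19 = 2 - 1*(-19) = 2 + 19 = 21)
L(q, o) = 2/(-3 + o)
-83 + (U - L(g(-4), 4))*31 = -83 + (21 - 2/(-3 + 4))*31 = -83 + (21 - 2/1)*31 = -83 + (21 - 2)*31 = -83 + 19*31 = -83 + 589 = 506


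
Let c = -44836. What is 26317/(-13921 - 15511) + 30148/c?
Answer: -516816237/329903288 ≈ -1.5666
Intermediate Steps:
26317/(-13921 - 15511) + 30148/c = 26317/(-13921 - 15511) + 30148/(-44836) = 26317/(-29432) + 30148*(-1/44836) = 26317*(-1/29432) - 7537/11209 = -26317/29432 - 7537/11209 = -516816237/329903288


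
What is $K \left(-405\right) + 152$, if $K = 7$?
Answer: $-2683$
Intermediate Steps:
$K \left(-405\right) + 152 = 7 \left(-405\right) + 152 = -2835 + 152 = -2683$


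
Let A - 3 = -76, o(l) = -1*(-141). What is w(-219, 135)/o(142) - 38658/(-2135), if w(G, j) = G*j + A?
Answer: -57826352/301035 ≈ -192.09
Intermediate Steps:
o(l) = 141
A = -73 (A = 3 - 76 = -73)
w(G, j) = -73 + G*j (w(G, j) = G*j - 73 = -73 + G*j)
w(-219, 135)/o(142) - 38658/(-2135) = (-73 - 219*135)/141 - 38658/(-2135) = (-73 - 29565)*(1/141) - 38658*(-1/2135) = -29638*1/141 + 38658/2135 = -29638/141 + 38658/2135 = -57826352/301035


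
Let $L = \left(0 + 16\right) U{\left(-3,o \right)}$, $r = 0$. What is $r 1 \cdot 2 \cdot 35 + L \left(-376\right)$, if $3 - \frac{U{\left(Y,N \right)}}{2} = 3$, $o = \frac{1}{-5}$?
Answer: $0$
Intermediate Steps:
$o = - \frac{1}{5} \approx -0.2$
$U{\left(Y,N \right)} = 0$ ($U{\left(Y,N \right)} = 6 - 6 = 0$)
$L = 0$ ($L = \left(0 + 16\right) 0 = 16 \cdot 0 = 0$)
$r 1 \cdot 2 \cdot 35 + L \left(-376\right) = 0 \cdot 1 \cdot 2 \cdot 35 + 0 \left(-376\right) = 0 \cdot 2 \cdot 35 + 0 = 0 \cdot 35 + 0 = 0 + 0 = 0$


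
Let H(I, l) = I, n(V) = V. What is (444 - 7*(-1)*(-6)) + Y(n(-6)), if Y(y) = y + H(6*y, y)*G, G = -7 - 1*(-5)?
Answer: 468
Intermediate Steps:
G = -2 (G = -7 + 5 = -2)
Y(y) = -11*y (Y(y) = y + (6*y)*(-2) = y - 12*y = -11*y)
(444 - 7*(-1)*(-6)) + Y(n(-6)) = (444 - 7*(-1)*(-6)) - 11*(-6) = (444 + 7*(-6)) + 66 = (444 - 42) + 66 = 402 + 66 = 468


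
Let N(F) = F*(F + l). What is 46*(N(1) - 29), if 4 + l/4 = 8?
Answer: -552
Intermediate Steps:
l = 16 (l = -16 + 4*8 = -16 + 32 = 16)
N(F) = F*(16 + F) (N(F) = F*(F + 16) = F*(16 + F))
46*(N(1) - 29) = 46*(1*(16 + 1) - 29) = 46*(1*17 - 29) = 46*(17 - 29) = 46*(-12) = -552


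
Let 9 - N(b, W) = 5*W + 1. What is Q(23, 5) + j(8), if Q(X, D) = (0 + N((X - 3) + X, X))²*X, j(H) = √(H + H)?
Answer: 263331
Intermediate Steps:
j(H) = √2*√H (j(H) = √(2*H) = √2*√H)
N(b, W) = 8 - 5*W (N(b, W) = 9 - (5*W + 1) = 9 - (1 + 5*W) = 9 + (-1 - 5*W) = 8 - 5*W)
Q(X, D) = X*(8 - 5*X)² (Q(X, D) = (0 + (8 - 5*X))²*X = (8 - 5*X)²*X = X*(8 - 5*X)²)
Q(23, 5) + j(8) = 23*(-8 + 5*23)² + √2*√8 = 23*(-8 + 115)² + √2*(2*√2) = 23*107² + 4 = 23*11449 + 4 = 263327 + 4 = 263331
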